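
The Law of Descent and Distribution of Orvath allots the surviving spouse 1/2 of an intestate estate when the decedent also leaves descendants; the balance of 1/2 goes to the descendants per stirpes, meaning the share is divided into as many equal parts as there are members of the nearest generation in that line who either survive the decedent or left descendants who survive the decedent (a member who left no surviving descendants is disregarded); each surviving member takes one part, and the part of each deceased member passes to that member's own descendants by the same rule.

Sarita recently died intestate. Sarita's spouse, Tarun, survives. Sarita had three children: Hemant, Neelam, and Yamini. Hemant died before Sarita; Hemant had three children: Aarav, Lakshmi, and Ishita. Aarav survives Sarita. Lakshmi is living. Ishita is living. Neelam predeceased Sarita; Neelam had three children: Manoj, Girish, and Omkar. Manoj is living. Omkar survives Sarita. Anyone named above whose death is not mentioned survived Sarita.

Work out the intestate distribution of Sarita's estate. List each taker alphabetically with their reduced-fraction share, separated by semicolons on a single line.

Tarun, as surviving spouse, takes 1/2.
The remaining 1/2 passes to Sarita's descendants per stirpes.
The 1/2 is divided into 3 equal shares of 1/6 among Hemant, Neelam, Yamini.
Hemant predeceased; the 1/6 allotted to Hemant's branch passes to Hemant's issue by representation.
The 1/6 is divided into 3 equal shares of 1/18 among Aarav, Lakshmi, Ishita.
Aarav is living and takes 1/18.
Lakshmi is living and takes 1/18.
Ishita is living and takes 1/18.
Neelam predeceased; the 1/6 allotted to Neelam's branch passes to Neelam's issue by representation.
The 1/6 is divided into 3 equal shares of 1/18 among Manoj, Girish, Omkar.
Manoj is living and takes 1/18.
Girish is living and takes 1/18.
Omkar is living and takes 1/18.
Yamini is living and takes 1/6.

Aarav 1/18; Girish 1/18; Ishita 1/18; Lakshmi 1/18; Manoj 1/18; Omkar 1/18; Tarun 1/2; Yamini 1/6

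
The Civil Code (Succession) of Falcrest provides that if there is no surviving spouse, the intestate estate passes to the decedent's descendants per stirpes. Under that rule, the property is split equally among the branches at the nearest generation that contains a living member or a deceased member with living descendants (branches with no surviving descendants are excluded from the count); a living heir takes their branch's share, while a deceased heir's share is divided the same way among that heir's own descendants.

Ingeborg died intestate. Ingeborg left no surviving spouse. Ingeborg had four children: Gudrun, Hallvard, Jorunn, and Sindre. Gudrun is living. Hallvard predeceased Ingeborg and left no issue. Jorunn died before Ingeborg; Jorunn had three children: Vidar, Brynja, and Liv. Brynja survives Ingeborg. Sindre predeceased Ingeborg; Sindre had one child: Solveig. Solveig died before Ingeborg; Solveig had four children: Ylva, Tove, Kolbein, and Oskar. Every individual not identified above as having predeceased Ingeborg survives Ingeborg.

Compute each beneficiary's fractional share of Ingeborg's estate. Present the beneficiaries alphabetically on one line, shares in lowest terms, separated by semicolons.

Brynja 1/9; Gudrun 1/3; Kolbein 1/12; Liv 1/9; Oskar 1/12; Tove 1/12; Vidar 1/9; Ylva 1/12

There is no surviving spouse, so the entire estate passes to Ingeborg's descendants per stirpes.
Hallvard left no surviving issue, so that branch lapses and is disregarded.
The estate is divided into 3 equal shares of 1/3 among Gudrun, Jorunn, Sindre.
Gudrun is living and takes 1/3.
Jorunn predeceased; the 1/3 allotted to Jorunn's branch passes to Jorunn's issue by representation.
The 1/3 is divided into 3 equal shares of 1/9 among Vidar, Brynja, Liv.
Vidar is living and takes 1/9.
Brynja is living and takes 1/9.
Liv is living and takes 1/9.
Sindre predeceased; the 1/3 allotted to Sindre's branch passes to Sindre's issue by representation.
Solveig's line is the sole branch at this level, so the full 1/3 passes to Solveig's issue by representation.
The 1/3 is divided into 4 equal shares of 1/12 among Ylva, Tove, Kolbein, Oskar.
Ylva is living and takes 1/12.
Tove is living and takes 1/12.
Kolbein is living and takes 1/12.
Oskar is living and takes 1/12.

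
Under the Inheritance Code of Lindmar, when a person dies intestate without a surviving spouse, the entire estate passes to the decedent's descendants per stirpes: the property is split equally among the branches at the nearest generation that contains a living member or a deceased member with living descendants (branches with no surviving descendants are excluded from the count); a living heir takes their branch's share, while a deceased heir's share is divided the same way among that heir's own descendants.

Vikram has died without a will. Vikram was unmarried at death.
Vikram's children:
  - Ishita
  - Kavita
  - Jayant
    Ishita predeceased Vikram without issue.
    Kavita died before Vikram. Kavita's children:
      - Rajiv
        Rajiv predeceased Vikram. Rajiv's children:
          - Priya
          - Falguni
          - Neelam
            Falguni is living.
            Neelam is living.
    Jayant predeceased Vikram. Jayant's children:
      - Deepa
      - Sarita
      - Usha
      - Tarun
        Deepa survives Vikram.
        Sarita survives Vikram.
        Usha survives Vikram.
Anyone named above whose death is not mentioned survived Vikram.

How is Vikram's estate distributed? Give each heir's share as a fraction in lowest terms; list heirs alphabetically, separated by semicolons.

There is no surviving spouse, so the entire estate passes to Vikram's descendants per stirpes.
Ishita left no surviving issue, so that branch lapses and is disregarded.
The estate is divided into 2 equal shares of 1/2 among Kavita, Jayant.
Kavita predeceased; the 1/2 allotted to Kavita's branch passes to Kavita's issue by representation.
Rajiv's line is the sole branch at this level, so the full 1/2 passes to Rajiv's issue by representation.
The 1/2 is divided into 3 equal shares of 1/6 among Priya, Falguni, Neelam.
Priya is living and takes 1/6.
Falguni is living and takes 1/6.
Neelam is living and takes 1/6.
Jayant predeceased; the 1/2 allotted to Jayant's branch passes to Jayant's issue by representation.
The 1/2 is divided into 4 equal shares of 1/8 among Deepa, Sarita, Usha, Tarun.
Deepa is living and takes 1/8.
Sarita is living and takes 1/8.
Usha is living and takes 1/8.
Tarun is living and takes 1/8.

Deepa 1/8; Falguni 1/6; Neelam 1/6; Priya 1/6; Sarita 1/8; Tarun 1/8; Usha 1/8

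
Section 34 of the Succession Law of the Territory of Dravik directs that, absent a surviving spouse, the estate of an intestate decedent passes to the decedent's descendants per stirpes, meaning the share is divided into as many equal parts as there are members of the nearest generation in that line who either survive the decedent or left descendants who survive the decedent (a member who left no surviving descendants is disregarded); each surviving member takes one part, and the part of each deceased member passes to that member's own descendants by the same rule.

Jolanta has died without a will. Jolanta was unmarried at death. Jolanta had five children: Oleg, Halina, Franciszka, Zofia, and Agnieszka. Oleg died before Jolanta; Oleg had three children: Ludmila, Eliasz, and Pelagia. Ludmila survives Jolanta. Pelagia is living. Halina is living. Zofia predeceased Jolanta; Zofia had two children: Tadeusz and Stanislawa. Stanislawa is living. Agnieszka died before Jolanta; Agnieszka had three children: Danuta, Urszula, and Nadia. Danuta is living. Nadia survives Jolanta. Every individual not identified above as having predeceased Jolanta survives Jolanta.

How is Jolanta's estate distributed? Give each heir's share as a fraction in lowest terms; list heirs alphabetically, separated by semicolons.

Danuta 1/15; Eliasz 1/15; Franciszka 1/5; Halina 1/5; Ludmila 1/15; Nadia 1/15; Pelagia 1/15; Stanislawa 1/10; Tadeusz 1/10; Urszula 1/15

There is no surviving spouse, so the entire estate passes to Jolanta's descendants per stirpes.
The estate is divided into 5 equal shares of 1/5 among Oleg, Halina, Franciszka, Zofia, Agnieszka.
Oleg predeceased; the 1/5 allotted to Oleg's branch passes to Oleg's issue by representation.
The 1/5 is divided into 3 equal shares of 1/15 among Ludmila, Eliasz, Pelagia.
Ludmila is living and takes 1/15.
Eliasz is living and takes 1/15.
Pelagia is living and takes 1/15.
Halina is living and takes 1/5.
Franciszka is living and takes 1/5.
Zofia predeceased; the 1/5 allotted to Zofia's branch passes to Zofia's issue by representation.
The 1/5 is divided into 2 equal shares of 1/10 among Tadeusz, Stanislawa.
Tadeusz is living and takes 1/10.
Stanislawa is living and takes 1/10.
Agnieszka predeceased; the 1/5 allotted to Agnieszka's branch passes to Agnieszka's issue by representation.
The 1/5 is divided into 3 equal shares of 1/15 among Danuta, Urszula, Nadia.
Danuta is living and takes 1/15.
Urszula is living and takes 1/15.
Nadia is living and takes 1/15.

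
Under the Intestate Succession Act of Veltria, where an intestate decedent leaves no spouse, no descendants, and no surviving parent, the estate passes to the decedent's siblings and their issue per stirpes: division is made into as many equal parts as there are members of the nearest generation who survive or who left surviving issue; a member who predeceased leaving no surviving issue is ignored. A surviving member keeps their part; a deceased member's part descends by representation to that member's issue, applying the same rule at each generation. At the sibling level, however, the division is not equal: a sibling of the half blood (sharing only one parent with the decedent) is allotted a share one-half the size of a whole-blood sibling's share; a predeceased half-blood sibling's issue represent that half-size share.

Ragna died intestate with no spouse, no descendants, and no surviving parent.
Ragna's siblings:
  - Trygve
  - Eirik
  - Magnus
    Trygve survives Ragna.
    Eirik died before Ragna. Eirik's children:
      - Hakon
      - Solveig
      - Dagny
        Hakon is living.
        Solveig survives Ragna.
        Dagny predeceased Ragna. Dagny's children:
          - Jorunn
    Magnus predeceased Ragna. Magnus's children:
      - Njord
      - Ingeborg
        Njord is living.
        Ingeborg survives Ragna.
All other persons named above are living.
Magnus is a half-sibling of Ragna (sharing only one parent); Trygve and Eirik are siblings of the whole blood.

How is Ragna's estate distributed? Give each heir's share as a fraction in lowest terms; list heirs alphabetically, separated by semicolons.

Hakon 2/15; Ingeborg 1/10; Jorunn 2/15; Njord 1/10; Solveig 2/15; Trygve 2/5

No spouse, descendants, or parent survives, so the estate passes to Ragna's siblings per stirpes.
Half-blood siblings count for one-half the weight of whole-blood siblings at the initial division.
Dividing 1 in proportion to weights (total weight 5/2): Trygve (weight 1) → 2/5; Eirik (weight 1) → 2/5; Magnus (weight 1/2) → 1/5.
Trygve is living and takes 2/5.
Eirik predeceased; the 2/5 allotted to Eirik's branch passes to Eirik's issue by representation.
The 2/5 is divided into 3 equal shares of 2/15 among Hakon, Solveig, Dagny.
Hakon is living and takes 2/15.
Solveig is living and takes 2/15.
Dagny predeceased; the 2/15 allotted to Dagny's branch passes to Dagny's issue by representation.
Jorunn is the sole taker at this level and receives the full 2/15.
Magnus predeceased; the 1/5 allotted to Magnus's branch passes to Magnus's issue by representation.
The 1/5 is divided into 2 equal shares of 1/10 among Njord, Ingeborg.
Njord is living and takes 1/10.
Ingeborg is living and takes 1/10.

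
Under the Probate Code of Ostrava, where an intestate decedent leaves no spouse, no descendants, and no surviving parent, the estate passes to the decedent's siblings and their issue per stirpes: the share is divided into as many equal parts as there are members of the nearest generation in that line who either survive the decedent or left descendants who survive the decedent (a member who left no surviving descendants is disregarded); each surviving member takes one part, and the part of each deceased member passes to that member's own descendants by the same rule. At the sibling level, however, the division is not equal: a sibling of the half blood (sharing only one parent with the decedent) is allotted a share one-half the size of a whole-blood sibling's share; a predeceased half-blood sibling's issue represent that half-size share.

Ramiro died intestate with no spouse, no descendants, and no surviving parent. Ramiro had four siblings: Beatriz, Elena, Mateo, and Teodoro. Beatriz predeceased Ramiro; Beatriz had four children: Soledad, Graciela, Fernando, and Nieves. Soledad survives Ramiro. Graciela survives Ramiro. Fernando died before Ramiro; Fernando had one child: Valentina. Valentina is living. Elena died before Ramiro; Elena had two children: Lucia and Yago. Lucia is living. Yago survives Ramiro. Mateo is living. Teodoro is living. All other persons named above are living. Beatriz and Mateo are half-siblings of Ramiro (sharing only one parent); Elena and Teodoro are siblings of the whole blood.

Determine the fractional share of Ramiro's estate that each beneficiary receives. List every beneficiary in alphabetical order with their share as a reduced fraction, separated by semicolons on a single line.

Graciela 1/24; Lucia 1/6; Mateo 1/6; Nieves 1/24; Soledad 1/24; Teodoro 1/3; Valentina 1/24; Yago 1/6

No spouse, descendants, or parent survives, so the estate passes to Ramiro's siblings per stirpes.
Half-blood siblings count for one-half the weight of whole-blood siblings at the initial division.
Dividing 1 in proportion to weights (total weight 3): Beatriz (weight 1/2) → 1/6; Elena (weight 1) → 1/3; Mateo (weight 1/2) → 1/6; Teodoro (weight 1) → 1/3.
Beatriz predeceased; the 1/6 allotted to Beatriz's branch passes to Beatriz's issue by representation.
The 1/6 is divided into 4 equal shares of 1/24 among Soledad, Graciela, Fernando, Nieves.
Soledad is living and takes 1/24.
Graciela is living and takes 1/24.
Fernando predeceased; the 1/24 allotted to Fernando's branch passes to Fernando's issue by representation.
Valentina is the sole taker at this level and receives the full 1/24.
Nieves is living and takes 1/24.
Elena predeceased; the 1/3 allotted to Elena's branch passes to Elena's issue by representation.
The 1/3 is divided into 2 equal shares of 1/6 among Lucia, Yago.
Lucia is living and takes 1/6.
Yago is living and takes 1/6.
Mateo is living and takes 1/6.
Teodoro is living and takes 1/3.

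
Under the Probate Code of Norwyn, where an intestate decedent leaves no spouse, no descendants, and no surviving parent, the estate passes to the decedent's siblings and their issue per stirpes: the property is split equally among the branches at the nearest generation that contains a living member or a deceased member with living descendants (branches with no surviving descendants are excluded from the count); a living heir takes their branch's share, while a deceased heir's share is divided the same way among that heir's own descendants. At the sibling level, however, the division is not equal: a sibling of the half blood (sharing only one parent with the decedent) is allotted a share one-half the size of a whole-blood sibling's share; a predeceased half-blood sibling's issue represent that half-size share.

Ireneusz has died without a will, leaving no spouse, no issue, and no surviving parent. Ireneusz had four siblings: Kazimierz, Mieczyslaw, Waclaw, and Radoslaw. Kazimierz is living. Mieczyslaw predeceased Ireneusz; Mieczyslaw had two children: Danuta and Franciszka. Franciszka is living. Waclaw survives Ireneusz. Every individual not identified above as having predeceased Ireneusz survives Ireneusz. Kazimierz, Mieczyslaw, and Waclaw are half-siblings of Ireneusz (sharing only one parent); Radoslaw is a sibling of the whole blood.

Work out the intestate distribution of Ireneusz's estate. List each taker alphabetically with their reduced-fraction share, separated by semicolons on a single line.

No spouse, descendants, or parent survives, so the estate passes to Ireneusz's siblings per stirpes.
Half-blood siblings count for one-half the weight of whole-blood siblings at the initial division.
Dividing 1 in proportion to weights (total weight 5/2): Kazimierz (weight 1/2) → 1/5; Mieczyslaw (weight 1/2) → 1/5; Waclaw (weight 1/2) → 1/5; Radoslaw (weight 1) → 2/5.
Kazimierz is living and takes 1/5.
Mieczyslaw predeceased; the 1/5 allotted to Mieczyslaw's branch passes to Mieczyslaw's issue by representation.
The 1/5 is divided into 2 equal shares of 1/10 among Danuta, Franciszka.
Danuta is living and takes 1/10.
Franciszka is living and takes 1/10.
Waclaw is living and takes 1/5.
Radoslaw is living and takes 2/5.

Danuta 1/10; Franciszka 1/10; Kazimierz 1/5; Radoslaw 2/5; Waclaw 1/5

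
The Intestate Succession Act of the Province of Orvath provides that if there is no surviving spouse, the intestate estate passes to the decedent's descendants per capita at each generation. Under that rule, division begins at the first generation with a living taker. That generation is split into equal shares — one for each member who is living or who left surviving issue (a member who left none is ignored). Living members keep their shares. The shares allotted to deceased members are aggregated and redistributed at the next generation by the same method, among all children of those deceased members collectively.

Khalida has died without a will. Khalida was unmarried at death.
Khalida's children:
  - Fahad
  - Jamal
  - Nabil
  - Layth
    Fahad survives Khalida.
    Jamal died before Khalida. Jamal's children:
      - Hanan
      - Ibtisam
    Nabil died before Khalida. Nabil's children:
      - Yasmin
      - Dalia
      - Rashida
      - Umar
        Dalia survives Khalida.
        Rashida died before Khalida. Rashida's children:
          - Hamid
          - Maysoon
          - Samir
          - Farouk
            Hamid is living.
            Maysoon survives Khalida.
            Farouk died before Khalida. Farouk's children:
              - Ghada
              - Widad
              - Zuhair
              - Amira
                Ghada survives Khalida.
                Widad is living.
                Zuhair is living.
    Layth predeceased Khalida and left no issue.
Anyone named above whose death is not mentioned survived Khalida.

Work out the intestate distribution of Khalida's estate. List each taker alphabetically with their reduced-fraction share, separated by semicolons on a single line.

Amira 1/144; Dalia 1/9; Fahad 1/3; Ghada 1/144; Hamid 1/36; Hanan 1/9; Ibtisam 1/9; Maysoon 1/36; Samir 1/36; Umar 1/9; Widad 1/144; Yasmin 1/9; Zuhair 1/144

There is no surviving spouse, so the entire estate passes to Khalida's descendants per capita at each generation.
At generation 1 (Fahad, Jamal, Nabil) there are 3 shares of (1)/3 = 1/3 each.
Living: Fahad — each takes 1/3.
Deceased: Jamal and Nabil. Their combined 2/3 is pooled and carried to generation 2.
At generation 2 (Hanan, Ibtisam, Yasmin, Dalia, Rashida, Umar) there are 6 shares of (2/3)/6 = 1/9 each.
Living: Hanan, Ibtisam, Yasmin, Dalia, and Umar — each takes 1/9.
Deceased: Rashida. That 1/9 share is carried to generation 3.
At generation 3 (Hamid, Maysoon, Samir, Farouk) there are 4 shares of (1/9)/4 = 1/36 each.
Living: Hamid, Maysoon, and Samir — each takes 1/36.
Deceased: Farouk. That 1/36 share is carried to generation 4.
At generation 4 (Ghada, Widad, Zuhair, Amira) there are 4 shares of (1/36)/4 = 1/144 each.
Living: Ghada, Widad, Zuhair, and Amira — each takes 1/144.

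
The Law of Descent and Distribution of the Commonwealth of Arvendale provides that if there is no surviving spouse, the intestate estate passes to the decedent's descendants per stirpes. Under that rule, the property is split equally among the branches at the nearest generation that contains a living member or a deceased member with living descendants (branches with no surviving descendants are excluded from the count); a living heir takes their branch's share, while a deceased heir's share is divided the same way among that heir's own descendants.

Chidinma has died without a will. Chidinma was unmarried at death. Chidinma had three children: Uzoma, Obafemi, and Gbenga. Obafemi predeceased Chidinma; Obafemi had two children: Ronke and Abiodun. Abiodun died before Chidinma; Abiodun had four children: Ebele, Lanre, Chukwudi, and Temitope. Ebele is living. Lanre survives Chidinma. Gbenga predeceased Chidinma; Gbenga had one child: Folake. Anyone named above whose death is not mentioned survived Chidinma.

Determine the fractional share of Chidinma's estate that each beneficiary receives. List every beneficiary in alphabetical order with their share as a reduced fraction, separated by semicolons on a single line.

Chukwudi 1/24; Ebele 1/24; Folake 1/3; Lanre 1/24; Ronke 1/6; Temitope 1/24; Uzoma 1/3

There is no surviving spouse, so the entire estate passes to Chidinma's descendants per stirpes.
The estate is divided into 3 equal shares of 1/3 among Uzoma, Obafemi, Gbenga.
Uzoma is living and takes 1/3.
Obafemi predeceased; the 1/3 allotted to Obafemi's branch passes to Obafemi's issue by representation.
The 1/3 is divided into 2 equal shares of 1/6 among Ronke, Abiodun.
Ronke is living and takes 1/6.
Abiodun predeceased; the 1/6 allotted to Abiodun's branch passes to Abiodun's issue by representation.
The 1/6 is divided into 4 equal shares of 1/24 among Ebele, Lanre, Chukwudi, Temitope.
Ebele is living and takes 1/24.
Lanre is living and takes 1/24.
Chukwudi is living and takes 1/24.
Temitope is living and takes 1/24.
Gbenga predeceased; the 1/3 allotted to Gbenga's branch passes to Gbenga's issue by representation.
Folake is the sole taker at this level and receives the full 1/3.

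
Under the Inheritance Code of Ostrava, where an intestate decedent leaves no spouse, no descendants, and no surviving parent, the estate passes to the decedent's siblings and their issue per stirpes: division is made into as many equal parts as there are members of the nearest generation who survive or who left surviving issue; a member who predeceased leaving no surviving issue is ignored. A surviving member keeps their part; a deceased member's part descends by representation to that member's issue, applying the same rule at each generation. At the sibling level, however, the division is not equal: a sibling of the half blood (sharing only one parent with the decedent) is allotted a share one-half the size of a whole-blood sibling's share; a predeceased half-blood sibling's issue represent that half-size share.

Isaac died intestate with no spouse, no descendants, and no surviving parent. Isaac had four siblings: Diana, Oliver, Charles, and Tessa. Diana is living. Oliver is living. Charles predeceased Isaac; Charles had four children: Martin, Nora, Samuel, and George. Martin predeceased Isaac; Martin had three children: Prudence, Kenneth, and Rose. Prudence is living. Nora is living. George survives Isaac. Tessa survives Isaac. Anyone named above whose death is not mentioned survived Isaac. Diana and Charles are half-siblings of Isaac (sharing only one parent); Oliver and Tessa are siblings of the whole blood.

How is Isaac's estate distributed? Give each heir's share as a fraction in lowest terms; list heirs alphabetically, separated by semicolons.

No spouse, descendants, or parent survives, so the estate passes to Isaac's siblings per stirpes.
Half-blood siblings count for one-half the weight of whole-blood siblings at the initial division.
Dividing 1 in proportion to weights (total weight 3): Diana (weight 1/2) → 1/6; Oliver (weight 1) → 1/3; Charles (weight 1/2) → 1/6; Tessa (weight 1) → 1/3.
Diana is living and takes 1/6.
Oliver is living and takes 1/3.
Charles predeceased; the 1/6 allotted to Charles's branch passes to Charles's issue by representation.
The 1/6 is divided into 4 equal shares of 1/24 among Martin, Nora, Samuel, George.
Martin predeceased; the 1/24 allotted to Martin's branch passes to Martin's issue by representation.
The 1/24 is divided into 3 equal shares of 1/72 among Prudence, Kenneth, Rose.
Prudence is living and takes 1/72.
Kenneth is living and takes 1/72.
Rose is living and takes 1/72.
Nora is living and takes 1/24.
Samuel is living and takes 1/24.
George is living and takes 1/24.
Tessa is living and takes 1/3.

Diana 1/6; George 1/24; Kenneth 1/72; Nora 1/24; Oliver 1/3; Prudence 1/72; Rose 1/72; Samuel 1/24; Tessa 1/3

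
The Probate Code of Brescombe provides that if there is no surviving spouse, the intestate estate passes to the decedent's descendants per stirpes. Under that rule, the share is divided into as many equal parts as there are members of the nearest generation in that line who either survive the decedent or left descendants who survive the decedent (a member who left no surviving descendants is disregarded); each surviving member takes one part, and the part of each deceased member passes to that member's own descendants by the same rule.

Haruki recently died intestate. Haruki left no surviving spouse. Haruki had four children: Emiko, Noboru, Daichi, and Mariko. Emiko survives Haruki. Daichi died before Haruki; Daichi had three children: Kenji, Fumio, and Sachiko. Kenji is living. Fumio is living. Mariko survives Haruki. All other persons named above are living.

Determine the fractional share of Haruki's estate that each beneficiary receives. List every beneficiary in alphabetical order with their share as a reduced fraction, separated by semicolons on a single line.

There is no surviving spouse, so the entire estate passes to Haruki's descendants per stirpes.
The estate is divided into 4 equal shares of 1/4 among Emiko, Noboru, Daichi, Mariko.
Emiko is living and takes 1/4.
Noboru is living and takes 1/4.
Daichi predeceased; the 1/4 allotted to Daichi's branch passes to Daichi's issue by representation.
The 1/4 is divided into 3 equal shares of 1/12 among Kenji, Fumio, Sachiko.
Kenji is living and takes 1/12.
Fumio is living and takes 1/12.
Sachiko is living and takes 1/12.
Mariko is living and takes 1/4.

Emiko 1/4; Fumio 1/12; Kenji 1/12; Mariko 1/4; Noboru 1/4; Sachiko 1/12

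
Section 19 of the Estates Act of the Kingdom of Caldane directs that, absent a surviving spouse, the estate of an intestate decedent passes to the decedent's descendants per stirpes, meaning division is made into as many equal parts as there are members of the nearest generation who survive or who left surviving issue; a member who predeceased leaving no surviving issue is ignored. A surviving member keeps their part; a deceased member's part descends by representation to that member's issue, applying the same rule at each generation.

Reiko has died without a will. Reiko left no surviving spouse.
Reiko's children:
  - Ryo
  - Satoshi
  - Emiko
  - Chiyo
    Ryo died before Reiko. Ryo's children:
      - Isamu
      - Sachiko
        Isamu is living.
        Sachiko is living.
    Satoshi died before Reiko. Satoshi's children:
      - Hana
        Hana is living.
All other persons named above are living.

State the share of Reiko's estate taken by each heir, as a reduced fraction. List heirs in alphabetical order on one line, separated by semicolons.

There is no surviving spouse, so the entire estate passes to Reiko's descendants per stirpes.
The estate is divided into 4 equal shares of 1/4 among Ryo, Satoshi, Emiko, Chiyo.
Ryo predeceased; the 1/4 allotted to Ryo's branch passes to Ryo's issue by representation.
The 1/4 is divided into 2 equal shares of 1/8 among Isamu, Sachiko.
Isamu is living and takes 1/8.
Sachiko is living and takes 1/8.
Satoshi predeceased; the 1/4 allotted to Satoshi's branch passes to Satoshi's issue by representation.
Hana is the sole taker at this level and receives the full 1/4.
Emiko is living and takes 1/4.
Chiyo is living and takes 1/4.

Chiyo 1/4; Emiko 1/4; Hana 1/4; Isamu 1/8; Sachiko 1/8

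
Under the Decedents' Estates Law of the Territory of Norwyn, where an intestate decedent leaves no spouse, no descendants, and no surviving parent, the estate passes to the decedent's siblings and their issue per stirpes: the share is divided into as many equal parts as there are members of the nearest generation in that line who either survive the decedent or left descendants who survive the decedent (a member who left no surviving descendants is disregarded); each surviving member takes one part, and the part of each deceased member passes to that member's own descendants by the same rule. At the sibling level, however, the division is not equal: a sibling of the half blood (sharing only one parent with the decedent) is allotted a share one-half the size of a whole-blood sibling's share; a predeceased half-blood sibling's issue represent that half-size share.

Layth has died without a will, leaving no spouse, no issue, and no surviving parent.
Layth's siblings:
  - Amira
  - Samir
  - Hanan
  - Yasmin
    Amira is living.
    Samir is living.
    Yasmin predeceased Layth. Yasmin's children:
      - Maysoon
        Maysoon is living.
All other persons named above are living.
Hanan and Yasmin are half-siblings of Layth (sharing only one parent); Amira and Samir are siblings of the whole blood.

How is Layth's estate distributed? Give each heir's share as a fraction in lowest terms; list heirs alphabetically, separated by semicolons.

No spouse, descendants, or parent survives, so the estate passes to Layth's siblings per stirpes.
Half-blood siblings count for one-half the weight of whole-blood siblings at the initial division.
Dividing 1 in proportion to weights (total weight 3): Amira (weight 1) → 1/3; Samir (weight 1) → 1/3; Hanan (weight 1/2) → 1/6; Yasmin (weight 1/2) → 1/6.
Amira is living and takes 1/3.
Samir is living and takes 1/3.
Hanan is living and takes 1/6.
Yasmin predeceased; the 1/6 allotted to Yasmin's branch passes to Yasmin's issue by representation.
Maysoon is the sole taker at this level and receives the full 1/6.

Amira 1/3; Hanan 1/6; Maysoon 1/6; Samir 1/3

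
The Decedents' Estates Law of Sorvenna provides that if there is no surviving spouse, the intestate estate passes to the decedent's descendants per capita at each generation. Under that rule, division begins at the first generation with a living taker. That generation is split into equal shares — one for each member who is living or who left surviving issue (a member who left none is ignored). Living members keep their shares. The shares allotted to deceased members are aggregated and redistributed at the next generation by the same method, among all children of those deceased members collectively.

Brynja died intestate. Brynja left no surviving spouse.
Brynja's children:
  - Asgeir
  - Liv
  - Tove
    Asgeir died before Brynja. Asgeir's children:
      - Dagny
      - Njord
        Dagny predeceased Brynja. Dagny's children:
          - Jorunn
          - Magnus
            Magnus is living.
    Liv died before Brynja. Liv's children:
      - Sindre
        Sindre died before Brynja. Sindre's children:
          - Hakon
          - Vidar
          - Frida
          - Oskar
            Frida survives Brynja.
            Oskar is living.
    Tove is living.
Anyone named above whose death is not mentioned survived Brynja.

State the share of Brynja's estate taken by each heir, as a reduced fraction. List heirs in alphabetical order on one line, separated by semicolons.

There is no surviving spouse, so the entire estate passes to Brynja's descendants per capita at each generation.
At generation 1 (Asgeir, Liv, Tove) there are 3 shares of (1)/3 = 1/3 each.
Living: Tove — each takes 1/3.
Deceased: Asgeir and Liv. Their combined 2/3 is pooled and carried to generation 2.
At generation 2 (Dagny, Njord, Sindre) there are 3 shares of (2/3)/3 = 2/9 each.
Living: Njord — each takes 2/9.
Deceased: Dagny and Sindre. Their combined 4/9 is pooled and carried to generation 3.
At generation 3 (Jorunn, Magnus, Hakon, Vidar, Frida, Oskar) there are 6 shares of (4/9)/6 = 2/27 each.
Living: Jorunn, Magnus, Hakon, Vidar, Frida, and Oskar — each takes 2/27.

Frida 2/27; Hakon 2/27; Jorunn 2/27; Magnus 2/27; Njord 2/9; Oskar 2/27; Tove 1/3; Vidar 2/27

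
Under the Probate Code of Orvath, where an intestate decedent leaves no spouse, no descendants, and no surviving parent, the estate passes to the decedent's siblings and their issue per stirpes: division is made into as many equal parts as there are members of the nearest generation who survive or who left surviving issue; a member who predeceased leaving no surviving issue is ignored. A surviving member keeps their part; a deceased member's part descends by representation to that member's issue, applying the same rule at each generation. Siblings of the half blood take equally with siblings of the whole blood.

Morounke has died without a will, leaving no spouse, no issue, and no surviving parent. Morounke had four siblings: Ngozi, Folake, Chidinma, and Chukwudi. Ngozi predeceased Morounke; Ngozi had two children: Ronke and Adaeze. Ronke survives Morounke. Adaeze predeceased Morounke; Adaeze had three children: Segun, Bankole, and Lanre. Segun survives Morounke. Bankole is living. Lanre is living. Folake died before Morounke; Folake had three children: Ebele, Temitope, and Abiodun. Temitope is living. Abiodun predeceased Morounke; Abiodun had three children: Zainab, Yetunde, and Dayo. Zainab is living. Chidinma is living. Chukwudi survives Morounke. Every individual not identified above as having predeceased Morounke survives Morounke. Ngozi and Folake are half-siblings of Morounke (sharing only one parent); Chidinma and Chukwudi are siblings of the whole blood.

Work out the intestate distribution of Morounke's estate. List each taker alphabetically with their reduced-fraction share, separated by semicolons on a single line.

No spouse, descendants, or parent survives, so the estate passes to Morounke's siblings per stirpes.
Half-blood and whole-blood siblings take equally under the stated rule.
The estate is divided into 4 equal shares of 1/4 among Ngozi, Folake, Chidinma, Chukwudi.
Ngozi predeceased; the 1/4 allotted to Ngozi's branch passes to Ngozi's issue by representation.
The 1/4 is divided into 2 equal shares of 1/8 among Ronke, Adaeze.
Ronke is living and takes 1/8.
Adaeze predeceased; the 1/8 allotted to Adaeze's branch passes to Adaeze's issue by representation.
The 1/8 is divided into 3 equal shares of 1/24 among Segun, Bankole, Lanre.
Segun is living and takes 1/24.
Bankole is living and takes 1/24.
Lanre is living and takes 1/24.
Folake predeceased; the 1/4 allotted to Folake's branch passes to Folake's issue by representation.
The 1/4 is divided into 3 equal shares of 1/12 among Ebele, Temitope, Abiodun.
Ebele is living and takes 1/12.
Temitope is living and takes 1/12.
Abiodun predeceased; the 1/12 allotted to Abiodun's branch passes to Abiodun's issue by representation.
The 1/12 is divided into 3 equal shares of 1/36 among Zainab, Yetunde, Dayo.
Zainab is living and takes 1/36.
Yetunde is living and takes 1/36.
Dayo is living and takes 1/36.
Chidinma is living and takes 1/4.
Chukwudi is living and takes 1/4.

Bankole 1/24; Chidinma 1/4; Chukwudi 1/4; Dayo 1/36; Ebele 1/12; Lanre 1/24; Ronke 1/8; Segun 1/24; Temitope 1/12; Yetunde 1/36; Zainab 1/36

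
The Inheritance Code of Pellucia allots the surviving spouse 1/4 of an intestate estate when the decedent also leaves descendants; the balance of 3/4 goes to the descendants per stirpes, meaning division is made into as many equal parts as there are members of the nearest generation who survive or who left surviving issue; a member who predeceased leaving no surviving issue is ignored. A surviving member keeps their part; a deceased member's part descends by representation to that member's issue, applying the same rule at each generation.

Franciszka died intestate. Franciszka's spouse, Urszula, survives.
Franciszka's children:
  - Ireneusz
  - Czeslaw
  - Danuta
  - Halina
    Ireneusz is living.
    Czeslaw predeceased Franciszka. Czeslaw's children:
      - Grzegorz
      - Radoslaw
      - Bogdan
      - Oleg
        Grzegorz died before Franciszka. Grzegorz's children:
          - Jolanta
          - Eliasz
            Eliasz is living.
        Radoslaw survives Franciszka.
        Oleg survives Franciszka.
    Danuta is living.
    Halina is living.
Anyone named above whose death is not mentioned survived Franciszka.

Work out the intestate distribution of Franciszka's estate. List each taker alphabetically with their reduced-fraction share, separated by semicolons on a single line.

Bogdan 3/64; Danuta 3/16; Eliasz 3/128; Halina 3/16; Ireneusz 3/16; Jolanta 3/128; Oleg 3/64; Radoslaw 3/64; Urszula 1/4

Urszula, as surviving spouse, takes 1/4.
The remaining 3/4 passes to Franciszka's descendants per stirpes.
The 3/4 is divided into 4 equal shares of 3/16 among Ireneusz, Czeslaw, Danuta, Halina.
Ireneusz is living and takes 3/16.
Czeslaw predeceased; the 3/16 allotted to Czeslaw's branch passes to Czeslaw's issue by representation.
The 3/16 is divided into 4 equal shares of 3/64 among Grzegorz, Radoslaw, Bogdan, Oleg.
Grzegorz predeceased; the 3/64 allotted to Grzegorz's branch passes to Grzegorz's issue by representation.
The 3/64 is divided into 2 equal shares of 3/128 among Jolanta, Eliasz.
Jolanta is living and takes 3/128.
Eliasz is living and takes 3/128.
Radoslaw is living and takes 3/64.
Bogdan is living and takes 3/64.
Oleg is living and takes 3/64.
Danuta is living and takes 3/16.
Halina is living and takes 3/16.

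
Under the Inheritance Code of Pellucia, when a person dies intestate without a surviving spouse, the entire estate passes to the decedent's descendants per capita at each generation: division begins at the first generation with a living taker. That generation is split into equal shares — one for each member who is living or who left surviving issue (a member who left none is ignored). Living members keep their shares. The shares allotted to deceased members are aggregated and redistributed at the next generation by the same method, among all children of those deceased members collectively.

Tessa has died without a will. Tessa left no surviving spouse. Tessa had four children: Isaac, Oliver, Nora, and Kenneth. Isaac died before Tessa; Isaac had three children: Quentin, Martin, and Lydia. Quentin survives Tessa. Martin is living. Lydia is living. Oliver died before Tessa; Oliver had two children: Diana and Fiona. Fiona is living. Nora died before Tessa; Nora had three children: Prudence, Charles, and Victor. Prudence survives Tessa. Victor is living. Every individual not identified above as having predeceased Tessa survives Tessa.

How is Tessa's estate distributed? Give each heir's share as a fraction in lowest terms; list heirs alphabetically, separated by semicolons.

There is no surviving spouse, so the entire estate passes to Tessa's descendants per capita at each generation.
At generation 1 (Isaac, Oliver, Nora, Kenneth) there are 4 shares of (1)/4 = 1/4 each.
Living: Kenneth — each takes 1/4.
Deceased: Isaac, Oliver, and Nora. Their combined 3/4 is pooled and carried to generation 2.
At generation 2 (Quentin, Martin, Lydia, Diana, Fiona, Prudence, Charles, Victor) there are 8 shares of (3/4)/8 = 3/32 each.
Living: Quentin, Martin, Lydia, Diana, Fiona, Prudence, Charles, and Victor — each takes 3/32.

Charles 3/32; Diana 3/32; Fiona 3/32; Kenneth 1/4; Lydia 3/32; Martin 3/32; Prudence 3/32; Quentin 3/32; Victor 3/32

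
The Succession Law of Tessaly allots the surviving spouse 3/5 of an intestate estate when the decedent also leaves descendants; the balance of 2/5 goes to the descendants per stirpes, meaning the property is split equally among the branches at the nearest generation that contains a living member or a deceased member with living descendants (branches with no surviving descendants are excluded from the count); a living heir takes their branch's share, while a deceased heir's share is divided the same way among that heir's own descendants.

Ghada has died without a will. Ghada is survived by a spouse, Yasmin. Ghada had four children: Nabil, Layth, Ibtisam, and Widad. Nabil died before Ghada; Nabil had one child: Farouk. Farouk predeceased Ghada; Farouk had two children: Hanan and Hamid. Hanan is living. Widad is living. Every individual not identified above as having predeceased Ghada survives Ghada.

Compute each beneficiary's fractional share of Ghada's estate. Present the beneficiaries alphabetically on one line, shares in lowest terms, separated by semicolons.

Hamid 1/20; Hanan 1/20; Ibtisam 1/10; Layth 1/10; Widad 1/10; Yasmin 3/5

Yasmin, as surviving spouse, takes 3/5.
The remaining 2/5 passes to Ghada's descendants per stirpes.
The 2/5 is divided into 4 equal shares of 1/10 among Nabil, Layth, Ibtisam, Widad.
Nabil predeceased; the 1/10 allotted to Nabil's branch passes to Nabil's issue by representation.
Farouk's line is the sole branch at this level, so the full 1/10 passes to Farouk's issue by representation.
The 1/10 is divided into 2 equal shares of 1/20 among Hanan, Hamid.
Hanan is living and takes 1/20.
Hamid is living and takes 1/20.
Layth is living and takes 1/10.
Ibtisam is living and takes 1/10.
Widad is living and takes 1/10.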